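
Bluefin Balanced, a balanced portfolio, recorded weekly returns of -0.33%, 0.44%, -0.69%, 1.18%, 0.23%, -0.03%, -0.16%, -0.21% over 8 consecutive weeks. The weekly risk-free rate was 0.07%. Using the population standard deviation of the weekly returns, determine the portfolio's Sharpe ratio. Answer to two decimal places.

-0.03

Mean return μ = 0.430 / 8 = 0.0538%
Σ(r − μ)² = 2.2714; population σ = √(2.2714/8) = 0.5328%
Sharpe = (μ − rf) / σ = (0.0538 − 0.07) / 0.5328 = -0.0162 / 0.5328 = -0.0304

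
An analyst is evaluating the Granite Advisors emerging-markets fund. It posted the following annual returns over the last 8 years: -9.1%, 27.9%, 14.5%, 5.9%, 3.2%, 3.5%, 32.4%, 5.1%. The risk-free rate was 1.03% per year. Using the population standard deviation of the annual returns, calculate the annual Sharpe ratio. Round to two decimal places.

0.73

Mean return r̄ = 83.40 / 8 = 10.4250%
Population std dev = √[1335.0950 / 8] = 12.9185%
Sharpe = (r̄ − rf) / σ = (10.4250 − 1.03) / 12.9185 = 9.3950 / 12.9185 = 0.7273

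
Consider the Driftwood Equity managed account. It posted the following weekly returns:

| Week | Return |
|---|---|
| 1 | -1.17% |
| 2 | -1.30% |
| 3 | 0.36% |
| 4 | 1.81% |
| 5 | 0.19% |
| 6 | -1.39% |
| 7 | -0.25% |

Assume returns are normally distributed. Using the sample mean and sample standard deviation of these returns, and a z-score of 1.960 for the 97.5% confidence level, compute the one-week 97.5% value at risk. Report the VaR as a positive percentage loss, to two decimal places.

2.52

Mean return r̄ = -1.750 / 7 = -0.2500%
Σ(r − r̄)² = (-1.17 − (-0.2500))² + (-1.3 − (-0.2500))² + … = 8.0578
sample σ = √(8.0578 / 6) = √1.3430 = 1.1589%
VaR = −(r̄ − z·σ) = −(-0.2500 − 1.960 × 1.1589) = −(-2.5214) = 2.5214%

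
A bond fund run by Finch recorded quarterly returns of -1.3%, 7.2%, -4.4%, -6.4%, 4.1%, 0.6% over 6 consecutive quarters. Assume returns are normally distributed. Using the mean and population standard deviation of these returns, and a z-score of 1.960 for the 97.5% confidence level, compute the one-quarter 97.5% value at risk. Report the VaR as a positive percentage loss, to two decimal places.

9.19

r̄ = (-1.3 + 7.2 − 4.4 − 6.4 + 4.1 + 0.6) / 6 = -0.20 / 6 = -0.0333%
Σ(r − r̄)² = (-1.3 − (-0.0333))² + (7.2 − (-0.0333))² + (-4.4 − (-0.0333))² + … = 131.0133
σ = √[131.0133 / 6] = 4.6729%
VaR = −(r̄ − z·σ) = −(-0.0333 − 1.960 × 4.6729) = −(-9.1922) = 9.1922%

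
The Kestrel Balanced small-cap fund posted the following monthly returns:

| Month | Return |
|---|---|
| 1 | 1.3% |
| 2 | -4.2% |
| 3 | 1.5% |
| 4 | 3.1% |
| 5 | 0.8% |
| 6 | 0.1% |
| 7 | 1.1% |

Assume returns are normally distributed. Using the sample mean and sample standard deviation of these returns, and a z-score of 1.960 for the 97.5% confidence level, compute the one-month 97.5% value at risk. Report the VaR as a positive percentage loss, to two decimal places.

3.93

μ = (1.3 − 4.2 + 1.5 + 3.1 + 0.8 + 0.1 + 1.1) / 7 = 0.5286%
Σ(r − μ)² = 31.0943; sample σ = √(31.0943/6) = 2.2765%
VaR = −(μ − z·σ) = −(0.5286 − 1.960 × 2.2765) = −(-3.9333) = 3.9333%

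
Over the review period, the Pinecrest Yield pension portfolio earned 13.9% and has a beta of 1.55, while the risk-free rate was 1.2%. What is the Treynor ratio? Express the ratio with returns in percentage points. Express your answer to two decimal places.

8.19

Treynor = (Rp − Rf) / β = (13.9% − 1.2%) / 1.55 = 12.70 / 1.55 = 8.1935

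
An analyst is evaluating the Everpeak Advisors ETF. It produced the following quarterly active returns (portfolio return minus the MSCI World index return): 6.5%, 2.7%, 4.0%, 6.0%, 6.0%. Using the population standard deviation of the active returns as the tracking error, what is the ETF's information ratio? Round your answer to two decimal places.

μ = (6.5 + 2.7 + 4 + 6 + 6) / 5 = 25.20 / 5 = 5.0400%
Σ(r − μ)² = 10.5320; population σ = √(10.5320/5) = 1.4513%
IR = μ / tracking error = 5.0400 / 1.4513 = 3.4727

3.47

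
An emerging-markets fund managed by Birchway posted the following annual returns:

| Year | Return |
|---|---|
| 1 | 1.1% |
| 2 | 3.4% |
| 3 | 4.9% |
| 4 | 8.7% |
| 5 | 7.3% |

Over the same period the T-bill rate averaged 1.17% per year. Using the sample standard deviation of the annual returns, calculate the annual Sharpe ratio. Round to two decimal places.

1.29

Mean return μ = 25.40 / 5 = 5.0800%
Sample std dev = √[36.7280 / 4] = 3.0302%
Sharpe = (μ − rf) / σ = (5.0800 − 1.17) / 3.0302 = 3.9100 / 3.0302 = 1.2903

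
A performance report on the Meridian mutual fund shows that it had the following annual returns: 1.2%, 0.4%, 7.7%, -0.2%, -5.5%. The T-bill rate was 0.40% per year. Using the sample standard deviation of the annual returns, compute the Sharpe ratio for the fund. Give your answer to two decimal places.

0.07

μ = (1.2 + 0.4 + 7.7 − 0.2 − 5.5) / 5 = 0.7200%
Σ(r − μ)² = 88.5880; sample σ = √(88.5880/4) = 4.7061%
Sharpe = (μ − rf) / σ = (0.7200 − 0.4) / 4.7061 = 0.3200 / 4.7061 = 0.0680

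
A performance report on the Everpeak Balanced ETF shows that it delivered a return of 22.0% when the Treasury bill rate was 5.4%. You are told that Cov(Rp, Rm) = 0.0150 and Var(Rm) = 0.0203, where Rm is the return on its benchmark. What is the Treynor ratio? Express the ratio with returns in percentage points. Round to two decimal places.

β = Cov / Var = 0.0150 / 0.0203 = 0.7389
Treynor = (Rp − Rf) / β = (22.0% − 5.4%) / 0.7389 = 16.60 / 0.7389 = 22.4658

22.47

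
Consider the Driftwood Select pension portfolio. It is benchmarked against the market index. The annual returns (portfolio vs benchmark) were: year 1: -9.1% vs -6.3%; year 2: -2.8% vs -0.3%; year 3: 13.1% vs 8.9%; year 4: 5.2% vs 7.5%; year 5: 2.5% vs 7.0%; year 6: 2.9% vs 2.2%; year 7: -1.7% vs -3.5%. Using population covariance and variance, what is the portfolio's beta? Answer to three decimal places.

r̄p = 1.4429%,  r̄m = 2.2143%
Cov = Σ(rp − r̄p)(rm − r̄m) / 7 = 31.6037
Var(rm) = Σ(rm − r̄m)² / 7 = 29.5727
β = Cov / Var = 31.6037 / 29.5727 = 1.0687

1.069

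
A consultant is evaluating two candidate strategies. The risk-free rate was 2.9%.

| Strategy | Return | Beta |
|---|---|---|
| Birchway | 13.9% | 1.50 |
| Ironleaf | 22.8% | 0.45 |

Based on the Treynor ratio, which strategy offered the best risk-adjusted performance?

Birchway: Treynor = (13.9% − 2.9%) / 1.50 = 7.333
Ironleaf: Treynor = (22.8% − 2.9%) / 0.45 = 44.222
Highest: Ironleaf (44.222).

Ironleaf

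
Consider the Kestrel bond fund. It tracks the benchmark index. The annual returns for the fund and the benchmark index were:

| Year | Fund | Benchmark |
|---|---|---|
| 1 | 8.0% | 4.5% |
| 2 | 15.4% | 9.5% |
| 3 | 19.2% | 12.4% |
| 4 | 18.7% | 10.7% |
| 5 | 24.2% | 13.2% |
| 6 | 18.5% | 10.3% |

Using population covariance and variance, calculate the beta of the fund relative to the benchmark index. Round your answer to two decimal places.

r̄p = 17.3333%,  r̄m = 10.1000%
Cov = Σ(rp − r̄p)(rm − r̄m) / 6 = 13.3433
Var(rm) = Σ(rm − r̄m)² / 6 = 7.8367
β = Cov / Var = 13.3433 / 7.8367 = 1.7027

1.70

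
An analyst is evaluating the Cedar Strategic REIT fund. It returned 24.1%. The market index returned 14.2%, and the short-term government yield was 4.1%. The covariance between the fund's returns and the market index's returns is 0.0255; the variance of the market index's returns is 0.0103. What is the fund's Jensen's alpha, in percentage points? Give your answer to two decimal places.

-5.00

β = Cov / Var = 0.0255 / 0.0103 = 2.4757
E[R] = Rf + β(Rm − Rf) = 4.1% + 2.4757 × (14.2% − 4.1%) = 29.1046%
α = Rp − E[R] = 24.1% − 29.1046% = -5.0046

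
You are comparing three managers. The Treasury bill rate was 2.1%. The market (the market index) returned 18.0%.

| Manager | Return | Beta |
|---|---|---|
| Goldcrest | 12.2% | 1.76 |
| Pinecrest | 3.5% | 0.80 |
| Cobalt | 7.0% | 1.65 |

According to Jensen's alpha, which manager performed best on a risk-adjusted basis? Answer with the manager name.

Pinecrest

Goldcrest: α = 12.2% − [2.1% + 1.76 × (18.0% − 2.1%)] = -17.884
Pinecrest: α = 3.5% − [2.1% + 0.80 × (18.0% − 2.1%)] = -11.320
Cobalt: α = 7.0% − [2.1% + 1.65 × (18.0% − 2.1%)] = -21.335
Highest: Pinecrest (-11.320).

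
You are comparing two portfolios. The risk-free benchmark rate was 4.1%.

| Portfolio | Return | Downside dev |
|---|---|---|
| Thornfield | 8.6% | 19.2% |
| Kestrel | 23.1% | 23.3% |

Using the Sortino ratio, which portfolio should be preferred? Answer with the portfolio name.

Kestrel

Thornfield: Sortino ratio = (8.6% − 4.1%) / 19.2% = 0.234
Kestrel: Sortino ratio = (23.1% − 4.1%) / 23.3% = 0.815
Highest: Kestrel (0.815).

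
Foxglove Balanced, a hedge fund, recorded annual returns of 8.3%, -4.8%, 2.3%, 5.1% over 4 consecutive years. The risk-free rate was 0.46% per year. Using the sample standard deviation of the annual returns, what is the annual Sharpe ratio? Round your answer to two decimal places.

0.41

r̄ = (8.3 − 4.8 + 2.3 + 5.1) / 4 = 2.7250%
Sample σ = √[Σ(r − r̄)² / 3] = √[93.5275 / 3] = √31.1758 = 5.5835%
Sharpe = (r̄ − rf) / σ = (2.7250 − 0.46) / 5.5835 = 2.2650 / 5.5835 = 0.4057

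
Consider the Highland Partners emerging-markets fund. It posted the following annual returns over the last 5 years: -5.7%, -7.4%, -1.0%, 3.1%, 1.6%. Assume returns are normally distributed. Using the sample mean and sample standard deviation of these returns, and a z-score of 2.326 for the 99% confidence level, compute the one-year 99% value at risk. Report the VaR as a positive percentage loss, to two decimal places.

r̄ = (-5.7 − 7.4 − 1 + 3.1 + 1.6) / 5 = -1.8800%
Sample σ = √[Σ(r − r̄)² / 4] = √[82.7480 / 4] = √20.6870 = 4.5483%
VaR = −(r̄ − z·σ) = −(-1.8800 − 2.326 × 4.5483) = −(-12.4593) = 12.4593%

12.46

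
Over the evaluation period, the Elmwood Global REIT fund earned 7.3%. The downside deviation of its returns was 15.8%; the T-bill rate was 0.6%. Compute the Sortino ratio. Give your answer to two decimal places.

Sortino = (Rp − Rf) / σd = (7.3% − 0.6%) / 15.8% = 6.70% / 15.8% = 0.4241

0.42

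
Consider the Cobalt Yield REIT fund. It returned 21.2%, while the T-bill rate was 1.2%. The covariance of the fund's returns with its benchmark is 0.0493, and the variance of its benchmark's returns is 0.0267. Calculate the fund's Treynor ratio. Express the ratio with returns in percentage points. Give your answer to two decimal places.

β = Cov / Var = 0.0493 / 0.0267 = 1.8464
Treynor = (Rp − Rf) / β = (21.2% − 1.2%) / 1.8464 = 20.00 / 1.8464 = 10.8319

10.83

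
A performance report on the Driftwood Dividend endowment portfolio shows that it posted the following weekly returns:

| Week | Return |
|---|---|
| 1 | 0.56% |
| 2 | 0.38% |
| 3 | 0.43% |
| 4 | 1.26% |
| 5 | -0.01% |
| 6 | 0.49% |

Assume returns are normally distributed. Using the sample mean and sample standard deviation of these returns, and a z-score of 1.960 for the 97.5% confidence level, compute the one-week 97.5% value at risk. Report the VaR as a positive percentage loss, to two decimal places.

Mean return r̄ = 3.110 / 6 = 0.5183%
Σ(r − r̄)² = (0.56 − 0.5183)² + (0.38 − 0.5183)² + (0.43 − 0.5183)² + … = 0.8587
σ = √[0.8587 / 5] = 0.4144%
VaR = −(r̄ − z·σ) = −(0.5183 − 1.960 × 0.4144) = −(-0.2939) = 0.2939%

0.29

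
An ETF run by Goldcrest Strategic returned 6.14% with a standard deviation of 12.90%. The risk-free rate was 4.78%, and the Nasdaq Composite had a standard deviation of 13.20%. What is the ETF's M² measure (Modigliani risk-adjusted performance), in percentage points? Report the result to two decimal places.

Sharpe = (Rp − Rf) / σp = (6.14% − 4.78%) / 12.90% = 0.1054
M² = Rf + Sharpe × σm = 4.78% + 0.1054 × 13.20% = 6.1713%

6.17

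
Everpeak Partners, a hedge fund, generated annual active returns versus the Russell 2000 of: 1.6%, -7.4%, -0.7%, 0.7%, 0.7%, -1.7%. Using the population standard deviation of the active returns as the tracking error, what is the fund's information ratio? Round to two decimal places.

-0.38

Mean return r̄ = -6.80 / 6 = -1.1333%
Σ(r − r̄)² = (1.6 − (-1.1333))² + (-7.4 − (-1.1333))² + … = 53.9733
σ = √[53.9733 / 6] = 2.9993%
IR = r̄ / tracking error = -1.1333 / 2.9993 = -0.3779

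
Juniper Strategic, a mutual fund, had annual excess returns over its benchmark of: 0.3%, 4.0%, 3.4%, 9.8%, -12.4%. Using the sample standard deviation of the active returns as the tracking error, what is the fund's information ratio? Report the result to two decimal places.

r̄ = (0.3 + 4 + 3.4 + 9.8 − 12.4) / 5 = 5.10 / 5 = 1.0200%
Sample std dev = √[272.2480 / 4] = 8.2500%
IR = r̄ / tracking error = 1.0200 / 8.2500 = 0.1236

0.12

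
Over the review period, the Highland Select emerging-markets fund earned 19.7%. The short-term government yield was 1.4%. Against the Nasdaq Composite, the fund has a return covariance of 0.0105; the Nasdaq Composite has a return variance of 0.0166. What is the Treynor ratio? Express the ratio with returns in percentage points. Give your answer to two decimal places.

28.93

β = Cov / Var = 0.0105 / 0.0166 = 0.6325
Treynor = (Rp − Rf) / β = (19.7% − 1.4%) / 0.6325 = 18.30 / 0.6325 = 28.9328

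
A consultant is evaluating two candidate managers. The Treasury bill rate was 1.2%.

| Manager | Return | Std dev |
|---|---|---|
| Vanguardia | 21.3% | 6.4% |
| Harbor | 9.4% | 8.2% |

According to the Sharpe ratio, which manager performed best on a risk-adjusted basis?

Vanguardia

Vanguardia: Sharpe ratio = (21.3% − 1.2%) / 6.4% = 3.141
Harbor: Sharpe ratio = (9.4% − 1.2%) / 8.2% = 1.000
Highest: Vanguardia (3.141).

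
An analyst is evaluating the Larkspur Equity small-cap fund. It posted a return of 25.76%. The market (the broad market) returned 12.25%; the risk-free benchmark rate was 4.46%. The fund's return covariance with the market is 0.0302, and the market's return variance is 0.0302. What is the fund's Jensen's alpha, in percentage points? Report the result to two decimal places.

13.51

β = Cov / Var = 0.0302 / 0.0302 = 1.0000
E[R] = Rf + β(Rm − Rf) = 4.46% + 1.0000 × (12.25% − 4.46%) = 12.2500%
α = Rp − E[R] = 25.76% − 12.2500% = 13.5100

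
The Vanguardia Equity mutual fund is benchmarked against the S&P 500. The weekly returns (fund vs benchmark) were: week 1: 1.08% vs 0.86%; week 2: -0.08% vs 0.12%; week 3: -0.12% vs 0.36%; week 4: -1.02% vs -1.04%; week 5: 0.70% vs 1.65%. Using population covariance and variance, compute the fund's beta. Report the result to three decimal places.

0.732

r̄p = 0.1120%,  r̄m = 0.3900%
Cov = Σ(rp − r̄p)(rm − r̄m) / 5 = 0.5747
Var(rm) = Σ(rm − r̄m)² / 5 = 0.7854
β = Cov / Var = 0.5747 / 0.7854 = 0.7317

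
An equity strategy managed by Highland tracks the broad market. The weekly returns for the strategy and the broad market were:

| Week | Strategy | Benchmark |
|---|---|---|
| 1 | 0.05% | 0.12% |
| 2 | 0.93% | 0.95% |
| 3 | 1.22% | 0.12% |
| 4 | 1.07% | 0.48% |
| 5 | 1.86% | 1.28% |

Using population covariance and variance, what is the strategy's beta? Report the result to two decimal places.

0.85

r̄p = 1.0260%,  r̄m = 0.5900%
Cov = Σ(rp − r̄p)(rm − r̄m) / 5 = 0.1807
Var(rm) = Σ(rm − r̄m)² / 5 = 0.2119
β = Cov / Var = 0.1807 / 0.2119 = 0.8528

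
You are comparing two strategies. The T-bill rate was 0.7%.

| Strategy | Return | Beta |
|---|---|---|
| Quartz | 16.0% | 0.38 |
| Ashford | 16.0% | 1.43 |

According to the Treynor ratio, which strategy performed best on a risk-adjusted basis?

Quartz: Treynor = (16.0% − 0.7%) / 0.38 = 40.263
Ashford: Treynor = (16.0% − 0.7%) / 1.43 = 10.699
Highest: Quartz (40.263).

Quartz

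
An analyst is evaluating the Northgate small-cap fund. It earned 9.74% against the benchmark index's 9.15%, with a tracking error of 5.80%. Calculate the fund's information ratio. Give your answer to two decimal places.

IR = (Rp − Rb) / TE = (9.74% − 9.15%) / 5.80% = 0.59% / 5.80% = 0.1017

0.10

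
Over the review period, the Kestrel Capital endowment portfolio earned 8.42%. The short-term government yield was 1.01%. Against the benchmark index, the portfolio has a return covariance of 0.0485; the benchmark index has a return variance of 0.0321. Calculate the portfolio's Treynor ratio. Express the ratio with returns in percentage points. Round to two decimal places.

β = Cov / Var = 0.0485 / 0.0321 = 1.5109
Treynor = (Rp − Rf) / β = (8.42% − 1.01%) / 1.5109 = 7.41 / 1.5109 = 4.9044

4.90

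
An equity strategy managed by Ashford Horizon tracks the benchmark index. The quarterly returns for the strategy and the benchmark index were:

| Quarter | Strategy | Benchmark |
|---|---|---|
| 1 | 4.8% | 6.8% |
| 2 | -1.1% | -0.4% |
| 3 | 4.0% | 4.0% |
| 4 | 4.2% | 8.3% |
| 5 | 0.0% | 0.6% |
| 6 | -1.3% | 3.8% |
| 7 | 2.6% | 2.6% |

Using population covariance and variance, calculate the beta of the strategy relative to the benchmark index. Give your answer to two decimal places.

0.64

r̄p = 1.8857%,  r̄m = 3.6714%
Cov = Σ(rp − r̄p)(rm − r̄m) / 7 = 5.3282
Var(rm) = Σ(rm − r̄m)² / 7 = 8.3563
β = Cov / Var = 5.3282 / 8.3563 = 0.6376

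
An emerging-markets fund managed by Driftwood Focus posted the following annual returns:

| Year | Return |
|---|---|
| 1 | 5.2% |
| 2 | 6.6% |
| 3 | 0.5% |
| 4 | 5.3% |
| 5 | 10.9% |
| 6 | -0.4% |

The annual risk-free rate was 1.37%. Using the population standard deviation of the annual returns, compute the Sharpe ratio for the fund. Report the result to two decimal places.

0.87

Mean return μ = 28.10 / 6 = 4.6833%
Population std dev = √[86.3083 / 6] = 3.7927%
Sharpe = (μ − rf) / σ = (4.6833 − 1.37) / 3.7927 = 3.3133 / 3.7927 = 0.8736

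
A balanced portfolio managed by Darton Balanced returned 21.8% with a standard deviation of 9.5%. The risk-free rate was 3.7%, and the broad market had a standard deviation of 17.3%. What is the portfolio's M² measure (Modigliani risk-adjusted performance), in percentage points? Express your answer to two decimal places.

36.66

Sharpe = (Rp − Rf) / σp = (21.8% − 3.7%) / 9.5% = 1.9053
M² = Rf + Sharpe × σm = 3.7% + 1.9053 × 17.3% = 36.6617%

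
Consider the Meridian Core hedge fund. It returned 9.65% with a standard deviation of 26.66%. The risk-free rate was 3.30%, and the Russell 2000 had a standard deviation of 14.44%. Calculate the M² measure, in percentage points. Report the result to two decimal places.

Sharpe = (Rp − Rf) / σp = (9.65% − 3.30%) / 26.66% = 0.2382
M² = Rf + Sharpe × σm = 3.30% + 0.2382 × 14.44% = 6.7396%

6.74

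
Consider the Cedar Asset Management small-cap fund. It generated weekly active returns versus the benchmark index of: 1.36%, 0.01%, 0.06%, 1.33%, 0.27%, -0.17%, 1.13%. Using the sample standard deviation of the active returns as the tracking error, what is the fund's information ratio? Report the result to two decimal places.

0.85

r̄ = (1.36 + 0.01 + 0.06 + 1.33 + 0.27 − 0.17 + 1.13) / 7 = 3.990 / 7 = 0.5700%
Sample std dev = √[2.7266 / 6] = 0.6741%
IR = r̄ / tracking error = 0.5700 / 0.6741 = 0.8456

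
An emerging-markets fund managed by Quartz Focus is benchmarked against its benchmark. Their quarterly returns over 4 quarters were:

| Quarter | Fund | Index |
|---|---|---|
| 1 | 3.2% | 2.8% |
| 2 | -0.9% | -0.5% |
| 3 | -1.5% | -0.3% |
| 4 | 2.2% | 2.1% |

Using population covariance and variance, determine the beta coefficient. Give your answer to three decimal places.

r̄p = 0.7500%,  r̄m = 1.0250%
Cov = Σ(rp − r̄p)(rm − r̄m) / 4 = 2.8513
Var(rm) = Σ(rm − r̄m)² / 4 = 2.0969
β = Cov / Var = 2.8513 / 2.0969 = 1.3598

1.360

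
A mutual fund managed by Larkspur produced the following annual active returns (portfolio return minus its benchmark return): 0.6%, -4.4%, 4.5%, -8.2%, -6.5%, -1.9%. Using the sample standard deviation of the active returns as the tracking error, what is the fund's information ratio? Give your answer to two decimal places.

-0.56

Mean return r̄ = -15.90 / 6 = -2.6500%
Σ(r − r̄)² = (0.6 − (-2.6500))² + (-4.4 − (-2.6500))² + … = 110.9350
sample σ = √(110.9350 / 5) = √22.1870 = 4.7103%
IR = r̄ / tracking error = -2.6500 / 4.7103 = -0.5626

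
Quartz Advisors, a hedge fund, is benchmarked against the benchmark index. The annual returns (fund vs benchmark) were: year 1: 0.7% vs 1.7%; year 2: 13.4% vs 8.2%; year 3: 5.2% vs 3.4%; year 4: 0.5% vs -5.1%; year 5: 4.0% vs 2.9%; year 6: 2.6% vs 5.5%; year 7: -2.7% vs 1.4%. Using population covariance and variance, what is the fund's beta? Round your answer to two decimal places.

r̄p = 3.3857%,  r̄m = 2.5714%
Cov = Σ(rp − r̄p)(rm − r̄m) / 7 = 12.4824
Var(rm) = Σ(rm − r̄m)² / 7 = 14.5763
β = Cov / Var = 12.4824 / 14.5763 = 0.8563

0.86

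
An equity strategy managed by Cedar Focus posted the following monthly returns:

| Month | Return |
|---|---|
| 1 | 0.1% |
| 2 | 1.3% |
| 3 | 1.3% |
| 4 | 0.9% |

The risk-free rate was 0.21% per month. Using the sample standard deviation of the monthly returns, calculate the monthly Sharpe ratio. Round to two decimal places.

1.22

r̄ = (0.1 + 1.3 + 1.3 + 0.9) / 4 = 0.9000%
Σ(r − r̄)² = 0.9600; sample σ = √(0.9600/3) = 0.5657%
Sharpe = (r̄ − rf) / σ = (0.9000 − 0.21) / 0.5657 = 0.6900 / 0.5657 = 1.2197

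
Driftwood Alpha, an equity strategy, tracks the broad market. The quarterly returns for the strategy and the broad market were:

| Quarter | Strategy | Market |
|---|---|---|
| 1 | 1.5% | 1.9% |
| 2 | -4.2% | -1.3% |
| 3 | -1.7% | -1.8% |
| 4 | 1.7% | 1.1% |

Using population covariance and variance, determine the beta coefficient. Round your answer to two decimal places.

r̄p = -0.6750%,  r̄m = -0.0250%
Cov = Σ(rp − r̄p)(rm − r̄m) / 4 = 3.2931
Var(rm) = Σ(rm − r̄m)² / 4 = 2.4369
β = Cov / Var = 3.2931 / 2.4369 = 1.3513

1.35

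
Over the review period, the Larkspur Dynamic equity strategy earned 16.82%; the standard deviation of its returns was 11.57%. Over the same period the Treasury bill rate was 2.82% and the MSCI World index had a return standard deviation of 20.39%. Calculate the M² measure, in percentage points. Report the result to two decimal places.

27.49

Sharpe = (Rp − Rf) / σp = (16.82% − 2.82%) / 11.57% = 1.2100
M² = Rf + Sharpe × σm = 2.82% + 1.2100 × 20.39% = 27.4919%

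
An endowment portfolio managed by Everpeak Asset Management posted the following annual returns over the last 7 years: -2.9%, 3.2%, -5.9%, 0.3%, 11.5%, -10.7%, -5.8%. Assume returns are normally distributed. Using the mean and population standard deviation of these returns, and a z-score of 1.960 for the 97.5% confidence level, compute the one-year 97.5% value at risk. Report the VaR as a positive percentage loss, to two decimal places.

Mean return r̄ = -10.30 / 7 = -1.4714%
Σ(r − r̄)² = (-2.9 − (-1.4714))² + (3.2 − (-1.4714))² + … = 318.7743
population σ = √(318.7743 / 7) = √45.5392 = 6.7483%
VaR = −(r̄ − z·σ) = −(-1.4714 − 1.960 × 6.7483) = −(-14.6981) = 14.6981%

14.70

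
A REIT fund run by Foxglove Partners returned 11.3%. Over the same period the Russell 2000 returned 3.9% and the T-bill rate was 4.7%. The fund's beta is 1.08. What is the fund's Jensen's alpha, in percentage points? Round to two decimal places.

7.46

CAPM expected return = Rf + β(Rm − Rf) = 4.7% + 1.08 × (3.9% − 4.7%) = 4.7 + 1.08 × -0.80 = 3.8360%
Jensen's α = Rp − E[R] = 11.3% − 3.8360% = 7.4640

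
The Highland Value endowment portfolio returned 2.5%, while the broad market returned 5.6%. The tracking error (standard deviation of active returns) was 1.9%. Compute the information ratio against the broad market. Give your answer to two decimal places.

IR = (Rp − Rb) / TE = (2.5% − 5.6%) / 1.9% = -3.10% / 1.9% = -1.6316

-1.63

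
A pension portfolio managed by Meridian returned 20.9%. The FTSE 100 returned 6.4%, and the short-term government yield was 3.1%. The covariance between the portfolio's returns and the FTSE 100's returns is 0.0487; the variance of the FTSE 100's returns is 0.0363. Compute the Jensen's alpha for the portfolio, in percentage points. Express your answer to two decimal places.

β = Cov / Var = 0.0487 / 0.0363 = 1.3416
E[R] = Rf + β(Rm − Rf) = 3.1% + 1.3416 × (6.4% − 3.1%) = 7.5273%
α = Rp − E[R] = 20.9% − 7.5273% = 13.3727

13.37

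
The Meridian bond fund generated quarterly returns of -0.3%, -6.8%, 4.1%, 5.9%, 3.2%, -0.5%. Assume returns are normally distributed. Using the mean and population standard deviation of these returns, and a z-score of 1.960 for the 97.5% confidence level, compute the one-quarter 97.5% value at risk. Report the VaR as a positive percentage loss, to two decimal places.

7.20

Mean return r̄ = 5.60 / 6 = 0.9333%
Population std dev = √[103.2133 / 6] = 4.1476%
VaR = −(r̄ − z·σ) = −(0.9333 − 1.960 × 4.1476) = −(-7.1960) = 7.1960%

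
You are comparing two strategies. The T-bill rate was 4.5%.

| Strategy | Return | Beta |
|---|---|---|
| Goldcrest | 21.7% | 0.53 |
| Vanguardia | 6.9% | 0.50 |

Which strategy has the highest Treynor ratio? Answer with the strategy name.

Goldcrest: Treynor = (21.7% − 4.5%) / 0.53 = 32.453
Vanguardia: Treynor = (6.9% − 4.5%) / 0.50 = 4.800
Highest: Goldcrest (32.453).

Goldcrest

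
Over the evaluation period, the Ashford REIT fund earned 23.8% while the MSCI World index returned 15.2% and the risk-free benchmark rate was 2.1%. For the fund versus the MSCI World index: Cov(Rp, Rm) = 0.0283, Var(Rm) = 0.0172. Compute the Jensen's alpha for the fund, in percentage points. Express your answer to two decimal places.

β = Cov / Var = 0.0283 / 0.0172 = 1.6453
E[R] = Rf + β(Rm − Rf) = 2.1% + 1.6453 × (15.2% − 2.1%) = 23.6534%
α = Rp − E[R] = 23.8% − 23.6534% = 0.1466

0.15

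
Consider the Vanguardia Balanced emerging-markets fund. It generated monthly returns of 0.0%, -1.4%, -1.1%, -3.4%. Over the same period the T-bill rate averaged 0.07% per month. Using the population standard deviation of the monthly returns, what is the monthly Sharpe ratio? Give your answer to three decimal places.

-1.259

r̄ = (0 − 1.4 − 1.1 − 3.4) / 4 = -5.90 / 4 = -1.4750%
Σ(r − r̄)² = 6.0275; population σ = √(6.0275/4) = 1.2275%
Sharpe = (r̄ − rf) / σ = (-1.4750 − 0.07) / 1.2275 = -1.5450 / 1.2275 = -1.2587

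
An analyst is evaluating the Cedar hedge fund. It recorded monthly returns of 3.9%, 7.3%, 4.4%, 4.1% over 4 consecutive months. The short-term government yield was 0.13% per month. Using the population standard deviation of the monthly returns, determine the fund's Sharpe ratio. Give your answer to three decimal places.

μ = (3.9 + 7.3 + 4.4 + 4.1) / 4 = 19.70 / 4 = 4.9250%
Σ(r − μ)² = 7.6475; population σ = √(7.6475/4) = 1.3827%
Sharpe = (μ − rf) / σ = (4.9250 − 0.13) / 1.3827 = 4.7950 / 1.3827 = 3.4679

3.468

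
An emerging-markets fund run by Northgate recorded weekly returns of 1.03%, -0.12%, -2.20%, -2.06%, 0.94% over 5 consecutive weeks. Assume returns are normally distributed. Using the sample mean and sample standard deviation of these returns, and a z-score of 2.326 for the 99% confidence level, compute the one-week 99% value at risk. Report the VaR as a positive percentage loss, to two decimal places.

r̄ = (1.03 − 0.12 − 2.2 − 2.06 + 0.94) / 5 = -0.4820%
Sample std dev = √[9.8809 / 4] = 1.5717%
VaR = −(r̄ − z·σ) = −(-0.4820 − 2.326 × 1.5717) = −(-4.1378) = 4.1378%

4.14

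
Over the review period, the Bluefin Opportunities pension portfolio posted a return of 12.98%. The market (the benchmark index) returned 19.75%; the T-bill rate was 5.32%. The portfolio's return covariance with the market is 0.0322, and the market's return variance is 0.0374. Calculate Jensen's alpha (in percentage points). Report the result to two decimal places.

β = Cov / Var = 0.0322 / 0.0374 = 0.8610
E[R] = Rf + β(Rm − Rf) = 5.32% + 0.8610 × (19.75% − 5.32%) = 17.7442%
α = Rp − E[R] = 12.98% − 17.7442% = -4.7642

-4.76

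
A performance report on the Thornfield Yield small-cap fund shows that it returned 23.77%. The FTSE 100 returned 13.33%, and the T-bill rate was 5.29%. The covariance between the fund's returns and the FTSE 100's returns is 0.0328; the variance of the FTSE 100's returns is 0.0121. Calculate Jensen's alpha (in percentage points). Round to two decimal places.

-3.31

β = Cov / Var = 0.0328 / 0.0121 = 2.7107
E[R] = Rf + β(Rm − Rf) = 5.29% + 2.7107 × (13.33% − 5.29%) = 27.0840%
α = Rp − E[R] = 23.77% − 27.0840% = -3.3140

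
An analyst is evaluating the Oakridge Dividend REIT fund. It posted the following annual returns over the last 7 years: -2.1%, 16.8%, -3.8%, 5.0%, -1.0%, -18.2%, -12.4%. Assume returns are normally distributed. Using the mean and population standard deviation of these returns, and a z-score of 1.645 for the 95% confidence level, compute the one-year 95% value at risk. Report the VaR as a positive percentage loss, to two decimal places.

Mean return r̄ = -15.70 / 7 = -2.2429%
Population σ = √[Σ(r − r̄)² / 7] = √[776.8771 / 7] = √110.9824 = 10.5348%
VaR = −(r̄ − z·σ) = −(-2.2429 − 1.645 × 10.5348) = −(-19.5726) = 19.5726%

19.57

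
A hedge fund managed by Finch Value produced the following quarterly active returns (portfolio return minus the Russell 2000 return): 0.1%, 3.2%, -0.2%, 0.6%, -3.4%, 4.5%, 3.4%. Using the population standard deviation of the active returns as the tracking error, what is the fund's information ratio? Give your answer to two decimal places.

0.47

Mean return μ = 8.20 / 7 = 1.1714%
Population std dev = √[44.4143 / 7] = 2.5189%
IR = μ / tracking error = 1.1714 / 2.5189 = 0.4650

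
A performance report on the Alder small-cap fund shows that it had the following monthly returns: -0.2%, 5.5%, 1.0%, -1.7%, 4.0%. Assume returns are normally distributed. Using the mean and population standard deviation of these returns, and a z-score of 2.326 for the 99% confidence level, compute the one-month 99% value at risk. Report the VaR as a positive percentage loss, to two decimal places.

4.47

r̄ = (-0.2 + 5.5 + 1 − 1.7 + 4) / 5 = 8.60 / 5 = 1.7200%
Population std dev = √[35.3880 / 5] = 2.6604%
VaR = −(r̄ − z·σ) = −(1.7200 − 2.326 × 2.6604) = −(-4.4681) = 4.4681%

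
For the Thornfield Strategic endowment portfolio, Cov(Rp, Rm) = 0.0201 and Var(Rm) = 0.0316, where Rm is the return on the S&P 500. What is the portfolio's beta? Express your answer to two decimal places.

0.64

β = Cov(Rp, Rm) / Var(Rm) = 0.0201 / 0.0316 = 0.6361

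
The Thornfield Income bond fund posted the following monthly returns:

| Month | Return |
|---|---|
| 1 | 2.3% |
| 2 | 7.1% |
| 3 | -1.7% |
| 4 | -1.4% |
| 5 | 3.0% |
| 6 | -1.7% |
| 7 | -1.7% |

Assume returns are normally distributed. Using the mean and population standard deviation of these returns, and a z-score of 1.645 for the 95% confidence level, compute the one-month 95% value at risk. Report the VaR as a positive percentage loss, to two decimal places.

4.37

r̄ = (2.3 + 7.1 − 1.7 − 1.4 + 3 − 1.7 − 1.7) / 7 = 5.90 / 7 = 0.8429%
Σ(r − r̄)² = (2.3 − 0.8429)² + (7.1 − 0.8429)² + (-1.7 − 0.8429)² + … = 70.3571
population σ = √(70.3571 / 7) = √10.0510 = 3.1703%
VaR = −(r̄ − z·σ) = −(0.8429 − 1.645 × 3.1703) = −(-4.3722) = 4.3722%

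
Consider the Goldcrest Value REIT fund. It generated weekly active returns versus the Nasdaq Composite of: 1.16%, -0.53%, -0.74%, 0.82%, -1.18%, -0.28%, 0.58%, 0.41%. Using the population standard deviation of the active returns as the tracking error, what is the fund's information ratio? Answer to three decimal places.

0.039

r̄ = (1.16 − 0.53 − 0.74 + 0.82 − 1.18 − 0.28 + 0.58 + 0.41) / 8 = 0.240 / 8 = 0.0300%
Σ(r − r̄)² = 4.8146; population σ = √(4.8146/8) = 0.7758%
IR = r̄ / tracking error = 0.0300 / 0.7758 = 0.0387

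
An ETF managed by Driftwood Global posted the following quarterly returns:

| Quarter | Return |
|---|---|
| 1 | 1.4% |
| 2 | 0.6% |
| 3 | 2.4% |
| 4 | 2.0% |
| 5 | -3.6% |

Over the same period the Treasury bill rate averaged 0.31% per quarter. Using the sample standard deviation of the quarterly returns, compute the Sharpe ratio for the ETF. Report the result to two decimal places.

r̄ = (1.4 + 0.6 + 2.4 + 2 − 3.6) / 5 = 2.80 / 5 = 0.5600%
Sample σ = √[Σ(r − r̄)² / 4] = √[23.4720 / 4] = √5.8680 = 2.4224%
Sharpe = (r̄ − rf) / σ = (0.5600 − 0.31) / 2.4224 = 0.2500 / 2.4224 = 0.1032

0.10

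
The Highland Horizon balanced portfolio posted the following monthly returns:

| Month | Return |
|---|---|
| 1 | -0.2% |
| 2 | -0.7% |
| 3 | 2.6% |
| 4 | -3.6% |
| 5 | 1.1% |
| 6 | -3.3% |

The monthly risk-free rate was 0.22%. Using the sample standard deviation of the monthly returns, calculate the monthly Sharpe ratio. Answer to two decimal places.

-0.37

r̄ = (-0.2 − 0.7 + 2.6 − 3.6 + 1.1 − 3.3) / 6 = -4.10 / 6 = -0.6833%
Σ(r − r̄)² = 29.5483; sample σ = √(29.5483/5) = 2.4310%
Sharpe = (r̄ − rf) / σ = (-0.6833 − 0.22) / 2.4310 = -0.9033 / 2.4310 = -0.3716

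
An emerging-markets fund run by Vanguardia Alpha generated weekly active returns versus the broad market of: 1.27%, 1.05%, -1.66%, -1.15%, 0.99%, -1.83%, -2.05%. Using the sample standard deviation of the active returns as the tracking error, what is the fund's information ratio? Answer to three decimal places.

r̄ = (1.27 + 1.05 − 1.66 − 1.15 + 0.99 − 1.83 − 2.05) / 7 = -0.4829%
Σ(r − r̄)² = 13.6929; sample σ = √(13.6929/6) = 1.5107%
IR = r̄ / tracking error = -0.4829 / 1.5107 = -0.3197

-0.320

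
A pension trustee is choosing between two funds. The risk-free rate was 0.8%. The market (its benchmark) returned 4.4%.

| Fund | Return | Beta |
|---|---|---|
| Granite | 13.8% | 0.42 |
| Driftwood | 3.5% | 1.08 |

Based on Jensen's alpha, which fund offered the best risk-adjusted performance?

Granite

Granite: α = 13.8% − [0.8% + 0.42 × (4.4% − 0.8%)] = 11.488
Driftwood: α = 3.5% − [0.8% + 1.08 × (4.4% − 0.8%)] = -1.188
Highest: Granite (11.488).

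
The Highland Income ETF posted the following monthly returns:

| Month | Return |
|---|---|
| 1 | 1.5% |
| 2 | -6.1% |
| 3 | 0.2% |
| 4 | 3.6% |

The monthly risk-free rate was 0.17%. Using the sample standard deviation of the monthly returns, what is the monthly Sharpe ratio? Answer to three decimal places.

-0.089

r̄ = (1.5 − 6.1 + 0.2 + 3.6) / 4 = -0.80 / 4 = -0.2000%
Σ(r − r̄)² = (1.5 − (-0.2000))² + (-6.1 − (-0.2000))² + … = 52.3000
σ = √[52.3000 / 3] = 4.1753%
Sharpe = (r̄ − rf) / σ = (-0.2000 − 0.17) / 4.1753 = -0.3700 / 4.1753 = -0.0886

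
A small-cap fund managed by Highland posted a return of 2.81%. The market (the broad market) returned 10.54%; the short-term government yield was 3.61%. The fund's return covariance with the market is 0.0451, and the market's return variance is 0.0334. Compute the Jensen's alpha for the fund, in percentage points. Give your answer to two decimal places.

-10.16

β = Cov / Var = 0.0451 / 0.0334 = 1.3503
E[R] = Rf + β(Rm − Rf) = 3.61% + 1.3503 × (10.54% − 3.61%) = 12.9676%
α = Rp − E[R] = 2.81% − 12.9676% = -10.1576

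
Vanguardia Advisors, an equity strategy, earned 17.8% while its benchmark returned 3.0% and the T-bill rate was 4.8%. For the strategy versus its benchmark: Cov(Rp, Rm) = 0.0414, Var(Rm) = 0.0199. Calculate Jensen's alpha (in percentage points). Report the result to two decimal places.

16.74

β = Cov / Var = 0.0414 / 0.0199 = 2.0804
E[R] = Rf + β(Rm − Rf) = 4.8% + 2.0804 × (3.0% − 4.8%) = 1.0553%
α = Rp − E[R] = 17.8% − 1.0553% = 16.7447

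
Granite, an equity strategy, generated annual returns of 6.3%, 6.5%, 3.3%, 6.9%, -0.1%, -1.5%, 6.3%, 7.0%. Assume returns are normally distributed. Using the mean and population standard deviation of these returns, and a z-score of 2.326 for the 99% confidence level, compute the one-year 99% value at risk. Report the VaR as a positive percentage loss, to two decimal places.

3.06

r̄ = (6.3 + 6.5 + 3.3 + 6.9 − 0.1 − 1.5 + 6.3 + 7) / 8 = 34.70 / 8 = 4.3375%
Σ(r − r̄)² = 80.8788; population σ = √(80.8788/8) = 3.1796%
VaR = −(r̄ − z·σ) = −(4.3375 − 2.326 × 3.1796) = −(-3.0582) = 3.0582%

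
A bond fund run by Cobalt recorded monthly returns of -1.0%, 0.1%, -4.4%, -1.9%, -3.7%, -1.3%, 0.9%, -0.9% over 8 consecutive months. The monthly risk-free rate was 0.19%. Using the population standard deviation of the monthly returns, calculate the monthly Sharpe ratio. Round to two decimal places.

Mean return r̄ = -12.20 / 8 = -1.5250%
Σ(r − r̄)² = (-1 − (-1.5250))² + (0.1 − (-1.5250))² + (-4.4 − (-1.5250))² + … = 22.3750
population σ = √(22.3750 / 8) = √2.7969 = 1.6724%
Sharpe = (r̄ − rf) / σ = (-1.5250 − 0.19) / 1.6724 = -1.7150 / 1.6724 = -1.0255

-1.03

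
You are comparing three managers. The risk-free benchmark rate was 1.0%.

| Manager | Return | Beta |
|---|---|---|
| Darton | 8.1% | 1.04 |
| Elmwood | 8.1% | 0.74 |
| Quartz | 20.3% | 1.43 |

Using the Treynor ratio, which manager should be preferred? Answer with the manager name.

Quartz

Darton: Treynor = (8.1% − 1.0%) / 1.04 = 6.827
Elmwood: Treynor = (8.1% − 1.0%) / 0.74 = 9.595
Quartz: Treynor = (20.3% − 1.0%) / 1.43 = 13.497
Highest: Quartz (13.497).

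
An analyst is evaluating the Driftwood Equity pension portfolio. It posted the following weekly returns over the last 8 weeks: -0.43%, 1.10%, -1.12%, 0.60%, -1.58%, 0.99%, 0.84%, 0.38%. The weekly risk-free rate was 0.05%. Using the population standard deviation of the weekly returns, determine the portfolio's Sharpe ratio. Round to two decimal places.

Mean return r̄ = 0.780 / 8 = 0.0975%
Σ(r − r̄)² = (-0.43 − 0.0975)² + (1.1 − 0.0975)² + … = 7.2598
σ = √[7.2598 / 8] = 0.9526%
Sharpe = (r̄ − rf) / σ = (0.0975 − 0.05) / 0.9526 = 0.0475 / 0.9526 = 0.0499

0.05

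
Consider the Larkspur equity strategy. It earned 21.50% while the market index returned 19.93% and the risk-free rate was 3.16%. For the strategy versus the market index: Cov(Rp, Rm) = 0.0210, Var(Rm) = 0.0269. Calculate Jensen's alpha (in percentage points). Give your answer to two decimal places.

5.25

β = Cov / Var = 0.0210 / 0.0269 = 0.7807
E[R] = Rf + β(Rm − Rf) = 3.16% + 0.7807 × (19.93% − 3.16%) = 16.2523%
α = Rp − E[R] = 21.50% − 16.2523% = 5.2477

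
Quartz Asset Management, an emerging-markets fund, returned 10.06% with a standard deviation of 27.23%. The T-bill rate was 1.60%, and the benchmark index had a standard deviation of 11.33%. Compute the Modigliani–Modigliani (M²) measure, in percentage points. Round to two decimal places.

5.12

Sharpe = (Rp − Rf) / σp = (10.06% − 1.60%) / 27.23% = 0.3107
M² = Rf + Sharpe × σm = 1.60% + 0.3107 × 11.33% = 5.1202%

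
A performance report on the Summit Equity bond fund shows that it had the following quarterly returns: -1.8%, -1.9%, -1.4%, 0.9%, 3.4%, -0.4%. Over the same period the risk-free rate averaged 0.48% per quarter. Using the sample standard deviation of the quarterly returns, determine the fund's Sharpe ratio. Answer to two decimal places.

r̄ = (-1.8 − 1.9 − 1.4 + 0.9 + 3.4 − 0.4) / 6 = -1.20 / 6 = -0.2000%
Σ(r − r̄)² = (-1.8 − (-0.2000))² + (-1.9 − (-0.2000))² + (-1.4 − (-0.2000))² + … = 21.1000
σ = √[21.1000 / 5] = 2.0543%
Sharpe = (r̄ − rf) / σ = (-0.2000 − 0.48) / 2.0543 = -0.6800 / 2.0543 = -0.3310

-0.33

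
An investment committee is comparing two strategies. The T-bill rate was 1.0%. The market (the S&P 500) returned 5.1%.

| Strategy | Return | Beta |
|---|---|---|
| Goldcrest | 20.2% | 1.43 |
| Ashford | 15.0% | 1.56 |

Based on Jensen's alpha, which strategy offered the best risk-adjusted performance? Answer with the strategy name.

Goldcrest

Goldcrest: α = 20.2% − [1.0% + 1.43 × (5.1% − 1.0%)] = 13.337
Ashford: α = 15.0% − [1.0% + 1.56 × (5.1% − 1.0%)] = 7.604
Highest: Goldcrest (13.337).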